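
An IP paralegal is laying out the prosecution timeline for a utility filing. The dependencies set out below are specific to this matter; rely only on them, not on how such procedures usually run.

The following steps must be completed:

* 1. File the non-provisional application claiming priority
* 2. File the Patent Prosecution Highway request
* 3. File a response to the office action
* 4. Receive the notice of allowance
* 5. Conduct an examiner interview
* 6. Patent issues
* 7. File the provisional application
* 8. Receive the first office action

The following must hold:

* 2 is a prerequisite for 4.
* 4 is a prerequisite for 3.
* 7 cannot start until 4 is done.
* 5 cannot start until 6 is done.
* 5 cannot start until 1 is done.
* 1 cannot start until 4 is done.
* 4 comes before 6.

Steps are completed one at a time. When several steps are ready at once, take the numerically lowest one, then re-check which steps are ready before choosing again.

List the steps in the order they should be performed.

2 → 4 → 1 → 3 → 6 → 5 → 7 → 8

Nothing is required for 2 and 8. 2 has the earlier label → 2 first.
4 and 8 are both available; 4 has the earlier label → 4.
1, 3, 6 and 7 now also ready, so the ready set is {1, 3, 6, 7, 8}; 1 has the earlier label → 1.
Ready: 3, 6, 7 and 8. 3 has the earlier label → 3.
Now 6, 7 and 8 have their prerequisites met. 6 has the earlier label, so 6 next.
Ready: 5, 7 and 8. 5 has the earlier label → 5.
Ready: 7 and 8. 7 has the earlier label → 7.
That leaves 8 as the only ready step → 8.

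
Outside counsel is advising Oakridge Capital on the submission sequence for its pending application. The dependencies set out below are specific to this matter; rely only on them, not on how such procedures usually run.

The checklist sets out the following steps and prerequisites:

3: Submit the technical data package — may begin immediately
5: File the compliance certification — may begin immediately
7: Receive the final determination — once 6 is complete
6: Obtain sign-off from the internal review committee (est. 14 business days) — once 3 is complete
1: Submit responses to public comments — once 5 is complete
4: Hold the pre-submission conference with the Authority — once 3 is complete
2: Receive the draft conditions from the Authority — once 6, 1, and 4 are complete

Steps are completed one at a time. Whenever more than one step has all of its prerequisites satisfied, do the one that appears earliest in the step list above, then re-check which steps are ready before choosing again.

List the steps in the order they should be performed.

3 and 5 have no prerequisites; 3 is listed earlier, so 3 is first.
Ready: 5, 6 and 4. 5 is listed earlier → 5.
Ready: 6, 1 and 4. 6 is listed earlier → 6.
Ready: 7, 1 and 4. 7 is listed earlier → 7.
Ready: 1 and 4. 1 is listed earlier → 1.
Next only 4 has its prerequisites met → 4.
Next only 2 has its prerequisites met → 2.

3, 5, 6, 7, 1, 4, 2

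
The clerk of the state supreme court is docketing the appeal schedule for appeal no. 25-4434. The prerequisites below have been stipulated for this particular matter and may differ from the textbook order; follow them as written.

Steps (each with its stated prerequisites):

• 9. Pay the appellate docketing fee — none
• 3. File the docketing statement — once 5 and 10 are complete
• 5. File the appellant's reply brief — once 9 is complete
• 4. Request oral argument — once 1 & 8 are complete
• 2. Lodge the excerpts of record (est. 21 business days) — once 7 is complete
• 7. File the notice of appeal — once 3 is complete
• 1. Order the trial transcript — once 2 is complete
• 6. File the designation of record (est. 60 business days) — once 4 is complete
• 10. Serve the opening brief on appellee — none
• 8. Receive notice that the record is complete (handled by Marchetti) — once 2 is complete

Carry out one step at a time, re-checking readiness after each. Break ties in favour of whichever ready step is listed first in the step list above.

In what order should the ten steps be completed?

9 and 10 have no prerequisites; 9 is listed earlier, so 9 is first.
5 and 10 are both available; 5 is listed earlier → 5.
Next only 10 has its prerequisites met → 10.
Next only 3 has its prerequisites met → 3.
Next only 7 has its prerequisites met → 7.
2 needed 7, now all done → 2.
1 and 8 are both available; 1 is listed earlier → 1.
8 needed 2, now all done → 8.
That leaves 4 as the only ready step → 4.
6 needed 4, now all done → 6.

9 5 10 3 7 2 1 8 4 6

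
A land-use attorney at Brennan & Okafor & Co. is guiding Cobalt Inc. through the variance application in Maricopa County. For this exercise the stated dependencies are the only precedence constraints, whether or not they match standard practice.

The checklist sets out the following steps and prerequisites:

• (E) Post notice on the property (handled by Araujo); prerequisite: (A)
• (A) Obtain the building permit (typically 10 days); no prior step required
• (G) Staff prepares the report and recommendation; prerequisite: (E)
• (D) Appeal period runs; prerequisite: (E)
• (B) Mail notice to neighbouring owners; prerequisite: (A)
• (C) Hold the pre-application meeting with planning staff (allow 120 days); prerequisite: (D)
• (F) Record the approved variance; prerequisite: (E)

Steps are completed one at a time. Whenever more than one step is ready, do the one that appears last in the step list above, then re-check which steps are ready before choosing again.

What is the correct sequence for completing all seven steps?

(A) has no prerequisites → (A) first.
Now (B) and (E) have their prerequisites met. (B) is listed later, so (B) next.
(E) needed (A), now all done → (E).
Ready: (F), (D) and (G). (F) is listed later → (F).
(D) and (G) are both available; (D) is listed later → (D).
(C) now also ready, so the ready set is {(C), (G)}; (C) is listed later → (C).
(G) needed (E), now all done → (G).

(A), (B), (E), (F), (D), (C), (G)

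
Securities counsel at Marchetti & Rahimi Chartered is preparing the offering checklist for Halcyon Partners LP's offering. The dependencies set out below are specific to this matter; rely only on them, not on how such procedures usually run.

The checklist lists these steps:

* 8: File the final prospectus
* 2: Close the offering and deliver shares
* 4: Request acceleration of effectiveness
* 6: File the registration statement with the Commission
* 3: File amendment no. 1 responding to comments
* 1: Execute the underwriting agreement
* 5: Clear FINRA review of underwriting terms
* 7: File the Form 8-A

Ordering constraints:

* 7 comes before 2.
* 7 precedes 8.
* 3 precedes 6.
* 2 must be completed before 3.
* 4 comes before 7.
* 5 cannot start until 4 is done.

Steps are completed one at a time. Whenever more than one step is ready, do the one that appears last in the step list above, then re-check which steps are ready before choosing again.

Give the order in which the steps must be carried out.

1, 4, 7, 5, 2, 3, 6, 8

Nothing is required for 1 and 4. 1 is listed later → 1 first.
That leaves 4 as the only ready step → 4.
Now 7 and 5 have their prerequisites met. 7 is listed later, so 7 next.
2 and 8 now also ready, so the ready set is {5, 2, 8}; 5 is listed later → 5.
2 and 8 are both available; 2 is listed later → 2.
Now 3 and 8 have their prerequisites met. 3 is listed later, so 3 next.
6 now also ready, so the ready set is {6, 8}; 6 is listed later → 6.
8 needed 7, now all done → 8.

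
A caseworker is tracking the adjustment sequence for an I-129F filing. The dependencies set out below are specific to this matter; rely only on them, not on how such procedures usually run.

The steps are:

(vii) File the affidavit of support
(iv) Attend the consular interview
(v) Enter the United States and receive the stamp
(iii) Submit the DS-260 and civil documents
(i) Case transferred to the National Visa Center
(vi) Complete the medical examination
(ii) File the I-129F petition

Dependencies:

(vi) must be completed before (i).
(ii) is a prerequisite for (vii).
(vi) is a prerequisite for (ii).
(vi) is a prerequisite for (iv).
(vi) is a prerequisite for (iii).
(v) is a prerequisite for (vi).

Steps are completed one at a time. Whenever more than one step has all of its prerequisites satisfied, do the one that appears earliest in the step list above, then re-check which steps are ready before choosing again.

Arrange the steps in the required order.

(v) has no prerequisites → (v) first.
(vi) needed (v), now all done → (vi).
(iv), (iii), (i) and (ii) are all available; (iv) is listed earlier → (iv).
Now (iii), (i) and (ii) have their prerequisites met. (iii) is listed earlier, so (iii) next.
Ready: (i) and (ii). (i) is listed earlier → (i).
That leaves (ii) as the only ready step → (ii).
Next only (vii) has its prerequisites met → (vii).

(v), (vi), (iv), (iii), (i), (ii), (vii)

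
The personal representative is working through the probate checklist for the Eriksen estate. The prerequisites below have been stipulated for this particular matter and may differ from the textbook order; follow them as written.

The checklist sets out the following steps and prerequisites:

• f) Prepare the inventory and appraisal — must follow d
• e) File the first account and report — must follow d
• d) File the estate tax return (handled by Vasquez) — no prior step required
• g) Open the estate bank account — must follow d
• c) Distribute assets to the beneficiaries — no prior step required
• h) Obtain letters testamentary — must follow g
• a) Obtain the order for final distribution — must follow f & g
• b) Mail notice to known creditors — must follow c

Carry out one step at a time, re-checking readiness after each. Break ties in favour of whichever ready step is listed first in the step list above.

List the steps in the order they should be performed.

d, f, e, g, c, h, a, b

d and c have no prerequisites; d is listed earlier, so d is first.
f, e and g now also ready, so the ready set is {f, e, g, c}; f is listed earlier → f.
e, g and c are all available; e is listed earlier → e.
g and c are both available; g is listed earlier → g.
Now c, h and a have their prerequisites met. c is listed earlier, so c next.
Now h, a and b have their prerequisites met. h is listed earlier, so h next.
a and b are both available; a is listed earlier → a.
b needed c, now all done → b.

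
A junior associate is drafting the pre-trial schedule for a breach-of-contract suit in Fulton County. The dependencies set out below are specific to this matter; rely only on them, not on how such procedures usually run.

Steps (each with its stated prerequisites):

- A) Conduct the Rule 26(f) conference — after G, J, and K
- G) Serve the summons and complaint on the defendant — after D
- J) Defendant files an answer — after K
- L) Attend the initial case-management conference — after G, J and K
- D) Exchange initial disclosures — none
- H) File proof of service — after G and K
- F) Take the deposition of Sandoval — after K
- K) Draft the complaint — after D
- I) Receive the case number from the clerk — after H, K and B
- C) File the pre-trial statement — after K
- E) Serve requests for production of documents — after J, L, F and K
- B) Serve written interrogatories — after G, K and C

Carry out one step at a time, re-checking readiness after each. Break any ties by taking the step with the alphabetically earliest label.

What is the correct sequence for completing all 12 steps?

D, G, K, C, B, F, H, I, J, A, L, E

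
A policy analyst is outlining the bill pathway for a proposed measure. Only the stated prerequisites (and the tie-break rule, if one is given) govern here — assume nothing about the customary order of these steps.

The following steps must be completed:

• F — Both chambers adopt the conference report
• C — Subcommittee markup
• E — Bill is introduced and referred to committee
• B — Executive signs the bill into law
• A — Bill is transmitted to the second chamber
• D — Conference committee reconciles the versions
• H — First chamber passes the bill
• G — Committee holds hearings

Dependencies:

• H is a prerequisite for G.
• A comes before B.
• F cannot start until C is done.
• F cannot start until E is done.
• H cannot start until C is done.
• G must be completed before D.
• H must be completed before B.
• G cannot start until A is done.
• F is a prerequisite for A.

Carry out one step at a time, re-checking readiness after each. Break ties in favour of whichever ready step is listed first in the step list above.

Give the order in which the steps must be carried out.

C → E → F → A → H → B → G → D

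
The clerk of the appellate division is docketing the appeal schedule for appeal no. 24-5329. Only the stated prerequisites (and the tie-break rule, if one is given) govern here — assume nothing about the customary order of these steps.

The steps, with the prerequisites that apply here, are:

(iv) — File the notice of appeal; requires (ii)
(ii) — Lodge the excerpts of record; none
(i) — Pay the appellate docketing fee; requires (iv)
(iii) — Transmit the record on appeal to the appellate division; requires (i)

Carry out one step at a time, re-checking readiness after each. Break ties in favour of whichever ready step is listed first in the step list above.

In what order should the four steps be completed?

(ii), (iv), (i), (iii)

Only (ii) has no prerequisites, so it is first.
(iv) needed (ii), now all done → (iv).
(i) needed (iv), now all done → (i).
(iii) is the only step now ready → (iii).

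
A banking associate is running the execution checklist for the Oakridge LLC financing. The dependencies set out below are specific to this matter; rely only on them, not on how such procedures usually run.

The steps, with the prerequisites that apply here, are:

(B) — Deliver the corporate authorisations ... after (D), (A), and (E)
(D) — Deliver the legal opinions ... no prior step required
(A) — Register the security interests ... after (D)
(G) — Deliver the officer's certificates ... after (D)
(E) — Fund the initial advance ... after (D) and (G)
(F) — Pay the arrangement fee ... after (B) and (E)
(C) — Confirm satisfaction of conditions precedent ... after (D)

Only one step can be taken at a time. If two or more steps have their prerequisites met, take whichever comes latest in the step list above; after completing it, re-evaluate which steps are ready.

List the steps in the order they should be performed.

Only (D) has no prerequisites, so it is first.
(C), (G) and (A) are all available; (C) is listed later → (C).
(G) and (A) are both available; (G) is listed later → (G).
(E) now also ready, so the ready set is {(E), (A)}; (E) is listed later → (E).
(A) needed (D), now all done → (A).
(B) is the only step now ready → (B).
(F) is the only step now ready → (F).

(D) → (C) → (G) → (E) → (A) → (B) → (F)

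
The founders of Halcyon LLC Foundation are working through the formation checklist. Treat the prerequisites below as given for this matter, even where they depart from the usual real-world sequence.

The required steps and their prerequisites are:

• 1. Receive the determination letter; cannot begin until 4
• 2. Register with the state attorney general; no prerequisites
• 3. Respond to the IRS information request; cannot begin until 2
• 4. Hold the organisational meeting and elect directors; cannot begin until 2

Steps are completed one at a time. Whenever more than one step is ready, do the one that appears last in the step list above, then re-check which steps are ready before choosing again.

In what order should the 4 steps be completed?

2 is the only step with nothing outstanding, so it goes first.
Ready: 4 and 3. 4 is listed later → 4.
3 and 1 are both available; 3 is listed later → 3.
1 needed 4, now all done → 1.

2 4 3 1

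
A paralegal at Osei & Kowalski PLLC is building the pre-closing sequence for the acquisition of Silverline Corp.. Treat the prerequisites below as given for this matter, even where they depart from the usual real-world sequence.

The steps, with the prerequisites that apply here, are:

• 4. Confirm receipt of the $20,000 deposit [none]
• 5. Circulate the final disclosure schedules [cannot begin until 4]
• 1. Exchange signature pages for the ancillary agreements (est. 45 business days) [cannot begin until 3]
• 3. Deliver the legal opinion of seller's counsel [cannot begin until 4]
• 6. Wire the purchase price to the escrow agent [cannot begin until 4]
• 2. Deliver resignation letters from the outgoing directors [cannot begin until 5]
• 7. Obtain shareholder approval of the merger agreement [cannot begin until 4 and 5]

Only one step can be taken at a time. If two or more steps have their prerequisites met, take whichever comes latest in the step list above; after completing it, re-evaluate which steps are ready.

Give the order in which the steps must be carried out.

4 → 6 → 3 → 1 → 5 → 7 → 2

Only 4 has no prerequisites, so it is first.
Now 6, 3 and 5 have their prerequisites met. 6 is listed later, so 6 next.
3 and 5 are both available; 3 is listed later → 3.
Ready: 1 and 5. 1 is listed later → 1.
Next only 5 has its prerequisites met → 5.
Ready: 7 and 2. 7 is listed later → 7.
That leaves 2 as the only ready step → 2.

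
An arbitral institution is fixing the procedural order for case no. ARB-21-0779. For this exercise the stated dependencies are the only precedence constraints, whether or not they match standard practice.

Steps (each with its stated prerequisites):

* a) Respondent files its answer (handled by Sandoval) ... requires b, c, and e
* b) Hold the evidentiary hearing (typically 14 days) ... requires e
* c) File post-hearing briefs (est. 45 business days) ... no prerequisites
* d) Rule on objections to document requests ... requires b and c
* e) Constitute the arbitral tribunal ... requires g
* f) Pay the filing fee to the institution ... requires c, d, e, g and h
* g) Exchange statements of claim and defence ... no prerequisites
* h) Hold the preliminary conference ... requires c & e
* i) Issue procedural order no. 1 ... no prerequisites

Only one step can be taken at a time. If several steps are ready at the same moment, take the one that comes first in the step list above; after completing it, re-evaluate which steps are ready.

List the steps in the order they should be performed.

c, g, e, b, a, d, h, f, i

Nothing is required for c, g and i. c is listed earlier → c first.
Now g and i have their prerequisites met. g is listed earlier, so g next.
Ready: e and i. e is listed earlier → e.
Ready: b, h and i. b is listed earlier → b.
a and d now also ready, so the ready set is {a, d, h, i}; a is listed earlier → a.
d, h and i are all available; d is listed earlier → d.
h and i are both available; h is listed earlier → h.
Now f and i have their prerequisites met. f is listed earlier, so f next.
That leaves i as the only ready step → i.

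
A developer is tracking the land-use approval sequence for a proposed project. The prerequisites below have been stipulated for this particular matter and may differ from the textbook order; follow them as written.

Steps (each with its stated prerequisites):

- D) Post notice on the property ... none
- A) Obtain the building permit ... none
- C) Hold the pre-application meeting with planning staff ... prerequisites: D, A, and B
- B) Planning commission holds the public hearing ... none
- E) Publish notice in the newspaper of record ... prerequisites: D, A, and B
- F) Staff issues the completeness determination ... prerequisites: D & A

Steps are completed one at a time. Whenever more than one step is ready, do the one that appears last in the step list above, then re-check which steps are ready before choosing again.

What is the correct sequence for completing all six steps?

B → A → D → F → E → C

Nothing is required for B, A and D. B is listed later → B first.
A and D are both available; A is listed later → A.
Next only D has its prerequisites met → D.
F, E and C are all available; F is listed later → F.
E and C are both available; E is listed later → E.
Next only C has its prerequisites met → C.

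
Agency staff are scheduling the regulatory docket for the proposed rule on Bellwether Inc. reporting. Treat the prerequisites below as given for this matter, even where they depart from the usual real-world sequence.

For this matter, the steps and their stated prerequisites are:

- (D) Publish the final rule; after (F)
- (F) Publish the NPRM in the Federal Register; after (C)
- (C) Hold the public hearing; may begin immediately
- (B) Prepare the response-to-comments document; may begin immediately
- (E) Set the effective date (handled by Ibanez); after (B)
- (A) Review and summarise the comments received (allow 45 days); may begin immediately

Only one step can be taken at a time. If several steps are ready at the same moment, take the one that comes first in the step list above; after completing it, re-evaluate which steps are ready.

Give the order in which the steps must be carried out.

(C), (B) and (A) have no prerequisites; (C) is listed earlier, so (C) is first.
Now (F), (B) and (A) have their prerequisites met. (F) is listed earlier, so (F) next.
(D) now also ready, so the ready set is {(D), (B), (A)}; (D) is listed earlier → (D).
(B) and (A) are both available; (B) is listed earlier → (B).
Now (E) and (A) have their prerequisites met. (E) is listed earlier, so (E) next.
That leaves (A) as the only ready step → (A).

(C) → (F) → (D) → (B) → (E) → (A)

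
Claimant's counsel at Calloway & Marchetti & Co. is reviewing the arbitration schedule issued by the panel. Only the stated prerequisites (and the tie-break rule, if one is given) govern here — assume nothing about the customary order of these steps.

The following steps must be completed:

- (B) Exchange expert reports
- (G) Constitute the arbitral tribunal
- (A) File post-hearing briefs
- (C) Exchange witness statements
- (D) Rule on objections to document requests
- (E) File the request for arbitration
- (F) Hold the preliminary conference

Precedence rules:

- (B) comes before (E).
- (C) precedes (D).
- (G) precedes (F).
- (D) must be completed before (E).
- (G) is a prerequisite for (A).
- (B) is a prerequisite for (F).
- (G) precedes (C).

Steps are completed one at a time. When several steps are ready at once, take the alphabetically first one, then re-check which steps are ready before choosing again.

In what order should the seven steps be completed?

Nothing is required for (B) and (G). (B) has the earlier label → (B) first.
That leaves (G) as the only ready step → (G).
Ready: (A), (C) and (F). (A) has the earlier label → (A).
Ready: (C) and (F). (C) has the earlier label → (C).
(D) and (F) are both available; (D) has the earlier label → (D).
(E) now also ready, so the ready set is {(E), (F)}; (E) has the earlier label → (E).
(F) needed (B) and (G), now all done → (F).

(B), (G), (A), (C), (D), (E), (F)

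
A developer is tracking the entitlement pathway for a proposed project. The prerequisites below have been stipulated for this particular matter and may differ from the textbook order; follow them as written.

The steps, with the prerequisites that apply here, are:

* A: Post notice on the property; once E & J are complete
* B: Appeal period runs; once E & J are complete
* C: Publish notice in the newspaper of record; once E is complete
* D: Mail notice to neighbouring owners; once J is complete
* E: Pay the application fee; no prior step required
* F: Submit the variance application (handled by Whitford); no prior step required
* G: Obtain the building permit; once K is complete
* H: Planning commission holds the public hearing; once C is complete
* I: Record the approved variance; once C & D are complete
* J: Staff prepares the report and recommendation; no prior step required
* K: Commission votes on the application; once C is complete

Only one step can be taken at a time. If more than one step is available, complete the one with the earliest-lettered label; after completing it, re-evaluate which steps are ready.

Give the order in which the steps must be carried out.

Nothing is required for E, F and J. E has the earlier label → E first.
C now also ready, so the ready set is {C, F, J}; C has the earlier label → C.
F, H, J and K are all available; F has the earlier label → F.
Now H, J and K have their prerequisites met. H has the earlier label, so H next.
Ready: J and K. J has the earlier label → J.
A, B and D now also ready, so the ready set is {A, B, D, K}; A has the earlier label → A.
Ready: B, D and K. B has the earlier label → B.
Ready: D and K. D has the earlier label → D.
I now also ready, so the ready set is {I, K}; I has the earlier label → I.
K needed C, now all done → K.
G is the only step now ready → G.

E, C, F, H, J, A, B, D, I, K, G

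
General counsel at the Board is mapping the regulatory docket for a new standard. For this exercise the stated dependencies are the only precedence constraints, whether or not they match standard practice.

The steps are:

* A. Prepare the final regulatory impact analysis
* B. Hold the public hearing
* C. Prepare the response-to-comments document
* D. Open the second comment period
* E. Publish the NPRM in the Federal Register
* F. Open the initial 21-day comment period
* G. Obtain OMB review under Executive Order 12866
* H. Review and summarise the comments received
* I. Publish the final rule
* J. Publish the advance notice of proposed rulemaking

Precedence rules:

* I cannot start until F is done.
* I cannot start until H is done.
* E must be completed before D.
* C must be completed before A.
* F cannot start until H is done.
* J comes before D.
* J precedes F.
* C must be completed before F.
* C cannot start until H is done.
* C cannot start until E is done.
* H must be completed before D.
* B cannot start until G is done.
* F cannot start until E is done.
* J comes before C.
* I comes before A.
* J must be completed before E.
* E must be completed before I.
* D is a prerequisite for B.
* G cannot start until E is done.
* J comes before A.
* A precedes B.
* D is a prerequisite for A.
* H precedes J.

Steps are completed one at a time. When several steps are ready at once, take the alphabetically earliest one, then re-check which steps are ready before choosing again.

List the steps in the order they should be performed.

H → J → E → C → D → F → G → I → A → B

H is the only step with nothing outstanding, so it goes first.
That leaves J as the only ready step → J.
Next only E has its prerequisites met → E.
Ready: C, D and G. C has the earlier label → C.
Now D, F and G have their prerequisites met. D has the earlier label, so D next.
F and G are both available; F has the earlier label → F.
Ready: G and I. G has the earlier label → G.
Next only I has its prerequisites met → I.
Next only A has its prerequisites met → A.
B needed A, D and G, now all done → B.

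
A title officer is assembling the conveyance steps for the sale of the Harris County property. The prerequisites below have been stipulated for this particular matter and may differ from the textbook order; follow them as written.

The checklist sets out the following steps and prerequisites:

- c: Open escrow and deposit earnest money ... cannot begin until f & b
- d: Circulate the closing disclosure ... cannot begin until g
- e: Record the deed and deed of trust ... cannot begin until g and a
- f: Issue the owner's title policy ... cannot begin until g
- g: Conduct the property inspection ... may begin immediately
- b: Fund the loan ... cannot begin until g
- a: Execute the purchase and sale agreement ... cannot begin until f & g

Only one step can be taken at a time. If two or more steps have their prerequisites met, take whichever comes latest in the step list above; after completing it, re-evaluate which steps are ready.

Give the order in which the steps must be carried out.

g is the only step with nothing outstanding, so it goes first.
Now b, f and d have their prerequisites met. b is listed later, so b next.
Now f and d have their prerequisites met. f is listed later, so f next.
Now a, d and c have their prerequisites met. a is listed later, so a next.
e now also ready, so the ready set is {e, d, c}; e is listed later → e.
d and c are both available; d is listed later → d.
c needed b and f, now all done → c.

g b f a e d c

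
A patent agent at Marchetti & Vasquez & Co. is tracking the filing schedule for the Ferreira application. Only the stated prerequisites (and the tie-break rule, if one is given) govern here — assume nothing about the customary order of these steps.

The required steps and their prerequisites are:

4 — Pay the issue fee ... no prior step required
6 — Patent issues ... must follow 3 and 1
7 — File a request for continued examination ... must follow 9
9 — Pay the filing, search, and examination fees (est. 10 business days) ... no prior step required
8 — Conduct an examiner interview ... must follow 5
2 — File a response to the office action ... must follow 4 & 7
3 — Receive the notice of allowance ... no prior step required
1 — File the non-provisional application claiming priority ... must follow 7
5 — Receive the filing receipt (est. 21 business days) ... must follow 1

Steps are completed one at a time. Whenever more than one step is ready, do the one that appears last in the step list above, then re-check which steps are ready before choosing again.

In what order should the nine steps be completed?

Nothing is required for 3, 9 and 4. 3 is listed later → 3 first.
9 and 4 are both available; 9 is listed later → 9.
7 now also ready, so the ready set is {7, 4}; 7 is listed later → 7.
1 now also ready, so the ready set is {1, 4}; 1 is listed later → 1.
5 and 6 now also ready, so the ready set is {5, 6, 4}; 5 is listed later → 5.
8, 6 and 4 are all available; 8 is listed later → 8.
Ready: 6 and 4. 6 is listed later → 6.
That leaves 4 as the only ready step → 4.
Next only 2 has its prerequisites met → 2.

3, 9, 7, 1, 5, 8, 6, 4, 2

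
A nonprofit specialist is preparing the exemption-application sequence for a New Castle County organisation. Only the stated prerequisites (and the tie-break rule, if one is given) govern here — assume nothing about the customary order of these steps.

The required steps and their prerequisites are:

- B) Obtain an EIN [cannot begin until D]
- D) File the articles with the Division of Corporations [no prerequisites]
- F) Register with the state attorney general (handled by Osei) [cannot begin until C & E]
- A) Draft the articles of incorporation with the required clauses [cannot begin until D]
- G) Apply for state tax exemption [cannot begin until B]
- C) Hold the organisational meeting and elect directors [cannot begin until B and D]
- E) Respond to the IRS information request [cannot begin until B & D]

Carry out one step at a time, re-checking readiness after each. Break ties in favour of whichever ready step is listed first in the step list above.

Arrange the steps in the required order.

D B A G C E F

D is the only step with nothing outstanding, so it goes first.
B and A are both available; B is listed earlier → B.
Now A, G, C and E have their prerequisites met. A is listed earlier, so A next.
Now G, C and E have their prerequisites met. G is listed earlier, so G next.
Ready: C and E. C is listed earlier → C.
E needed B and D, now all done → E.
That leaves F as the only ready step → F.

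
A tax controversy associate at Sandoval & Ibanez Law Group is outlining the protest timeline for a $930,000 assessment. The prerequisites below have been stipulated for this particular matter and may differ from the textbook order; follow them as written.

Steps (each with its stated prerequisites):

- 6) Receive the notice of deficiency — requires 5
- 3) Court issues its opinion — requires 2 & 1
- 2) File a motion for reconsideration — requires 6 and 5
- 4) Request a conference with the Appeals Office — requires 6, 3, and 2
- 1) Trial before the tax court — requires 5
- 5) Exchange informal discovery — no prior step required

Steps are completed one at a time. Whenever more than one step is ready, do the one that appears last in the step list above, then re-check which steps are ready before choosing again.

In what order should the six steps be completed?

Only 5 has no prerequisites, so it is first.
1 and 6 are both available; 1 is listed later → 1.
That leaves 6 as the only ready step → 6.
That leaves 2 as the only ready step → 2.
3 needed 1 and 2, now all done → 3.
4 needed 2, 3 and 6, now all done → 4.

5, 1, 6, 2, 3, 4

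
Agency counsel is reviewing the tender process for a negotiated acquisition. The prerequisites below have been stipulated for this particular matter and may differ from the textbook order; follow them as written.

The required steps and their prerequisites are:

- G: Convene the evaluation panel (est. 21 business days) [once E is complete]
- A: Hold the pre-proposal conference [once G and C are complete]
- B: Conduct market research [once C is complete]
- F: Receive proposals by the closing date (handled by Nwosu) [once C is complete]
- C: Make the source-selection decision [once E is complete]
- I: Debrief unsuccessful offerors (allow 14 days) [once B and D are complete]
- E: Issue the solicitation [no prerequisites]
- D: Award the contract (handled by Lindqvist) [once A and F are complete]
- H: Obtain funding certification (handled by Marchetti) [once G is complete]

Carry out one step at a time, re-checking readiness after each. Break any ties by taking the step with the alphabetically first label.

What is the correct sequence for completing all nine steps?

E → C → B → F → G → A → D → H → I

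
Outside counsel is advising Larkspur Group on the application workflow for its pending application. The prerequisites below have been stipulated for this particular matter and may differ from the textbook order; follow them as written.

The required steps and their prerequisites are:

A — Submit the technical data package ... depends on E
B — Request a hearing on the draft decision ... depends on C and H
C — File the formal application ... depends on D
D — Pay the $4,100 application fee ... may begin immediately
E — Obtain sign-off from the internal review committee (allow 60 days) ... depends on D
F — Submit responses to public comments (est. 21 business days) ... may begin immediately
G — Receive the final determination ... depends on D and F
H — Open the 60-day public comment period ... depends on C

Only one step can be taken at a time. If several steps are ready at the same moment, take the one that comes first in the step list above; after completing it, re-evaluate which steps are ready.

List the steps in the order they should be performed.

D → C → E → A → F → G → H → B

Nothing is required for D and F. D is listed earlier → D first.
Ready: C, E and F. C is listed earlier → C.
Now E, F and H have their prerequisites met. E is listed earlier, so E next.
A now also ready, so the ready set is {A, F, H}; A is listed earlier → A.
Now F and H have their prerequisites met. F is listed earlier, so F next.
G and H are both available; G is listed earlier → G.
That leaves H as the only ready step → H.
Next only B has its prerequisites met → B.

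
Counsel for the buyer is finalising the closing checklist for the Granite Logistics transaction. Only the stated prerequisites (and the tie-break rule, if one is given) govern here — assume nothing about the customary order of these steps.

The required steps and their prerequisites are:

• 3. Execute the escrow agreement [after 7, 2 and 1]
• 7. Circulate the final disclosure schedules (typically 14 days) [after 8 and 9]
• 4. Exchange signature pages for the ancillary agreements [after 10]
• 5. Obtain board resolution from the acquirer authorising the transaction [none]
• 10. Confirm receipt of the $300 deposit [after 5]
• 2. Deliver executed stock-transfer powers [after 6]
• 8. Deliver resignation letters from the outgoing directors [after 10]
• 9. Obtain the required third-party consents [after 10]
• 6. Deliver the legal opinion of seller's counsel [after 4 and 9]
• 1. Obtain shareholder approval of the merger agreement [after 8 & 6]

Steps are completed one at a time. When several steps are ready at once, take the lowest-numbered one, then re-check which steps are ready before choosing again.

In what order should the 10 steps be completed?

5 is the only step with nothing outstanding, so it goes first.
That leaves 10 as the only ready step → 10.
Ready: 4, 8 and 9. 4 has the earlier label → 4.
8 and 9 are both available; 8 has the earlier label → 8.
9 is the only step now ready → 9.
6 and 7 are both available; 6 has the earlier label → 6.
Ready: 1, 2 and 7. 1 has the earlier label → 1.
Now 2 and 7 have their prerequisites met. 2 has the earlier label, so 2 next.
7 needed 8 and 9, now all done → 7.
3 needed 1, 2 and 7, now all done → 3.

5, 10, 4, 8, 9, 6, 1, 2, 7, 3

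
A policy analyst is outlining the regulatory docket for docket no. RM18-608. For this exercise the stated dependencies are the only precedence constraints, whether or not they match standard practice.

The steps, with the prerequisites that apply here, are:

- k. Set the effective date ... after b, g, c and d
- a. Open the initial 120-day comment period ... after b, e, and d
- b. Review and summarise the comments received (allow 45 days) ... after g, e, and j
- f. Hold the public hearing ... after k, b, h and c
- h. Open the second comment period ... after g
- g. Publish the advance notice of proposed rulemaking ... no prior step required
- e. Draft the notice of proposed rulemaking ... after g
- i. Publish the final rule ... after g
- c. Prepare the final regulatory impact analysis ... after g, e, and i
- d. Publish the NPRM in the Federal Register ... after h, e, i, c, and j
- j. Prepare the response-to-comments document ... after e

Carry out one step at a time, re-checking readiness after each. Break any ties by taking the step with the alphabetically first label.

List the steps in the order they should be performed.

g has no prerequisites → g first.
Now e, h and i have their prerequisites met. e has the earlier label, so e next.
j now also ready, so the ready set is {h, i, j}; h has the earlier label → h.
Now i and j have their prerequisites met. i has the earlier label, so i next.
Now c and j have their prerequisites met. c has the earlier label, so c next.
That leaves j as the only ready step → j.
Now b and d have their prerequisites met. b has the earlier label, so b next.
d is the only step now ready → d.
a and k are both available; a has the earlier label → a.
That leaves k as the only ready step → k.
f needed b, c, h and k, now all done → f.

g → e → h → i → c → j → b → d → a → k → f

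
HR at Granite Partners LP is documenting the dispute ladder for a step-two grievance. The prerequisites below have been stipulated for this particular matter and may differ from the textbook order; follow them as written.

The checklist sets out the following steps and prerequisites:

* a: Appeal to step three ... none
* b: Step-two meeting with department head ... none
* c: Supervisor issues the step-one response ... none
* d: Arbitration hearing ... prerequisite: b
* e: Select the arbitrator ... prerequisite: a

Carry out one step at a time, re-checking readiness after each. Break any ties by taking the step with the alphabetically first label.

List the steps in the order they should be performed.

a, b, c, d, e

a, b and c have no prerequisites; a has the earlier label, so a is first.
Now b, c and e have their prerequisites met. b has the earlier label, so b next.
c, d and e are all available; c has the earlier label → c.
Ready: d and e. d has the earlier label → d.
That leaves e as the only ready step → e.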